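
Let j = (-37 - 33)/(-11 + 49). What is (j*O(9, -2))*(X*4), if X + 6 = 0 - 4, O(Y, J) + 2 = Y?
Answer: 9800/19 ≈ 515.79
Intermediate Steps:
O(Y, J) = -2 + Y
X = -10 (X = -6 + (0 - 4) = -6 - 4 = -10)
j = -35/19 (j = -70/38 = -70*1/38 = -35/19 ≈ -1.8421)
(j*O(9, -2))*(X*4) = (-35*(-2 + 9)/19)*(-10*4) = -35/19*7*(-40) = -245/19*(-40) = 9800/19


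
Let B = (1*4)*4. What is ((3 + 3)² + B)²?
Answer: 2704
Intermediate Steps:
B = 16 (B = 4*4 = 16)
((3 + 3)² + B)² = ((3 + 3)² + 16)² = (6² + 16)² = (36 + 16)² = 52² = 2704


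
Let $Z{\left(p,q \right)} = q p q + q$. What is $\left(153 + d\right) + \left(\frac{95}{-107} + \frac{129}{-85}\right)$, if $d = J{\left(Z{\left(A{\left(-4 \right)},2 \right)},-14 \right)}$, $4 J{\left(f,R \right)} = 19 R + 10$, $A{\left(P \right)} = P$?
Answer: $\frac{787577}{9095} \approx 86.594$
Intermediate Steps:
$Z{\left(p,q \right)} = q + p q^{2}$ ($Z{\left(p,q \right)} = p q q + q = p q^{2} + q = q + p q^{2}$)
$J{\left(f,R \right)} = \frac{5}{2} + \frac{19 R}{4}$ ($J{\left(f,R \right)} = \frac{19 R + 10}{4} = \frac{10 + 19 R}{4} = \frac{5}{2} + \frac{19 R}{4}$)
$d = -64$ ($d = \frac{5}{2} + \frac{19}{4} \left(-14\right) = \frac{5}{2} - \frac{133}{2} = -64$)
$\left(153 + d\right) + \left(\frac{95}{-107} + \frac{129}{-85}\right) = \left(153 - 64\right) + \left(\frac{95}{-107} + \frac{129}{-85}\right) = 89 + \left(95 \left(- \frac{1}{107}\right) + 129 \left(- \frac{1}{85}\right)\right) = 89 - \frac{21878}{9095} = \frac{787577}{9095}$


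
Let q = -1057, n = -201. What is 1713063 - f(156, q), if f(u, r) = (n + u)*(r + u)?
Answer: 1672518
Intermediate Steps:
f(u, r) = (-201 + u)*(r + u)
1713063 - f(156, q) = 1713063 - (156² - 201*(-1057) - 201*156 - 1057*156) = 1713063 - (24336 + 212457 - 31356 - 164892) = 1713063 - 1*40545 = 1713063 - 40545 = 1672518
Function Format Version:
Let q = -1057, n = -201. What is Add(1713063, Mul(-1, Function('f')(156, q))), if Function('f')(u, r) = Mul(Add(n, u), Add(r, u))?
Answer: 1672518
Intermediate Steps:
Function('f')(u, r) = Mul(Add(-201, u), Add(r, u))
Add(1713063, Mul(-1, Function('f')(156, q))) = Add(1713063, Mul(-1, Add(Pow(156, 2), Mul(-201, -1057), Mul(-201, 156), Mul(-1057, 156)))) = Add(1713063, Mul(-1, Add(24336, 212457, -31356, -164892))) = Add(1713063, Mul(-1, 40545)) = Add(1713063, -40545) = 1672518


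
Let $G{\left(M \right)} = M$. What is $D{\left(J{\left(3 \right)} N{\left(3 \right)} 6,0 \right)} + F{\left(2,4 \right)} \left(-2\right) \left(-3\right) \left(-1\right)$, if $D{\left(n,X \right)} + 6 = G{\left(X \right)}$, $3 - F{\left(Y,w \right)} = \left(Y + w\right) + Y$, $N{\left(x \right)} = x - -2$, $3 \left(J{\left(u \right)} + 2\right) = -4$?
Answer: $24$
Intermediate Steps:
$J{\left(u \right)} = - \frac{10}{3}$ ($J{\left(u \right)} = -2 + \frac{1}{3} \left(-4\right) = -2 - \frac{4}{3} = - \frac{10}{3}$)
$N{\left(x \right)} = 2 + x$ ($N{\left(x \right)} = x + 2 = 2 + x$)
$F{\left(Y,w \right)} = 3 - w - 2 Y$ ($F{\left(Y,w \right)} = 3 - \left(\left(Y + w\right) + Y\right) = 3 - \left(w + 2 Y\right) = 3 - w - 2 Y$)
$D{\left(n,X \right)} = -6 + X$
$D{\left(J{\left(3 \right)} N{\left(3 \right)} 6,0 \right)} + F{\left(2,4 \right)} \left(-2\right) \left(-3\right) \left(-1\right) = \left(-6 + 0\right) + \left(3 - 4 - 4\right) \left(-2\right) \left(-3\right) \left(-1\right) = -6 + \left(3 - 4 - 4\right) 6 \left(-1\right) = -6 - -30 = -6 + 30 = 24$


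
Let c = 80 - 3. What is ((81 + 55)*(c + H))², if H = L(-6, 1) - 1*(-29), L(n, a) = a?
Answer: 211760704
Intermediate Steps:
c = 77
H = 30 (H = 1 - 1*(-29) = 1 + 29 = 30)
((81 + 55)*(c + H))² = ((81 + 55)*(77 + 30))² = (136*107)² = 14552² = 211760704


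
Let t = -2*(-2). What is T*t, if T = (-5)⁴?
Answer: 2500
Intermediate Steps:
t = 4
T = 625
T*t = 625*4 = 2500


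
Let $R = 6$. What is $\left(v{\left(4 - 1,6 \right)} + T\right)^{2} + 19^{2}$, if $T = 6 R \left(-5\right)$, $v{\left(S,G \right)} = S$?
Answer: $31690$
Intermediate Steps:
$T = -180$ ($T = 6 \cdot 6 \left(-5\right) = 36 \left(-5\right) = -180$)
$\left(v{\left(4 - 1,6 \right)} + T\right)^{2} + 19^{2} = \left(\left(4 - 1\right) - 180\right)^{2} + 19^{2} = \left(\left(4 - 1\right) - 180\right)^{2} + 361 = \left(3 - 180\right)^{2} + 361 = \left(-177\right)^{2} + 361 = 31329 + 361 = 31690$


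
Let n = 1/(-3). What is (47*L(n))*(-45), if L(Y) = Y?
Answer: 705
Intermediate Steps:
n = -⅓ ≈ -0.33333
(47*L(n))*(-45) = (47*(-⅓))*(-45) = -47/3*(-45) = 705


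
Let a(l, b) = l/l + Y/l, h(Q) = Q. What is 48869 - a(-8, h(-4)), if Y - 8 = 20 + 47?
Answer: 391019/8 ≈ 48877.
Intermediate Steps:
Y = 75 (Y = 8 + (20 + 47) = 8 + 67 = 75)
a(l, b) = 1 + 75/l (a(l, b) = l/l + 75/l = 1 + 75/l)
48869 - a(-8, h(-4)) = 48869 - (75 - 8)/(-8) = 48869 - (-1)*67/8 = 48869 - 1*(-67/8) = 48869 + 67/8 = 391019/8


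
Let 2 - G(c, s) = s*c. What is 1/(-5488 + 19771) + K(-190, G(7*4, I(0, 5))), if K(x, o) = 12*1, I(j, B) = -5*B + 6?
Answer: 171397/14283 ≈ 12.000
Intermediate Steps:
I(j, B) = 6 - 5*B
G(c, s) = 2 - c*s (G(c, s) = 2 - s*c = 2 - c*s)
K(x, o) = 12
1/(-5488 + 19771) + K(-190, G(7*4, I(0, 5))) = 1/(-5488 + 19771) + 12 = 1/14283 + 12 = 171397/14283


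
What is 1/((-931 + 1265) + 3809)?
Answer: 1/4143 ≈ 0.00024137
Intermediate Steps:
1/((-931 + 1265) + 3809) = 1/(334 + 3809) = 1/4143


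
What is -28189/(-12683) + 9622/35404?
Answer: 560019591/224514466 ≈ 2.4944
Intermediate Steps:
-28189/(-12683) + 9622/35404 = -28189*(-1/12683) + 9622*(1/35404) = 28189/12683 + 4811/17702 = 560019591/224514466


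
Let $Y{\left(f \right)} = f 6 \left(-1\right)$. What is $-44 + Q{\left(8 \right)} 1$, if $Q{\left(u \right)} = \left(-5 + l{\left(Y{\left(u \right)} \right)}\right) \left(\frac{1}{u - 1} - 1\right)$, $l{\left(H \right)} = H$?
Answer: $\frac{10}{7} \approx 1.4286$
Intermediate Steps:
$Y{\left(f \right)} = - 6 f$ ($Y{\left(f \right)} = 6 f \left(-1\right) = - 6 f$)
$Q{\left(u \right)} = \left(-1 + \frac{1}{-1 + u}\right) \left(-5 - 6 u\right)$ ($Q{\left(u \right)} = \left(-5 - 6 u\right) \left(\frac{1}{u - 1} - 1\right) = \left(-5 - 6 u\right) \left(\frac{1}{-1 + u} - 1\right) = \left(-5 - 6 u\right) \left(-1 + \frac{1}{-1 + u}\right) = \left(-1 + \frac{1}{-1 + u}\right) \left(-5 - 6 u\right)$)
$-44 + Q{\left(8 \right)} 1 = -44 + \frac{-10 - 56 + 6 \cdot 8^{2}}{-1 + 8} \cdot 1 = -44 + \frac{-10 - 56 + 6 \cdot 64}{7} \cdot 1 = -44 + \frac{-10 - 56 + 384}{7} \cdot 1 = -44 + \frac{1}{7} \cdot 318 \cdot 1 = -44 + \frac{318}{7} \cdot 1 = -44 + \frac{318}{7} = \frac{10}{7}$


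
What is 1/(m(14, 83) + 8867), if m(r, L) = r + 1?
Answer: 1/8882 ≈ 0.00011259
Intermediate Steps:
m(r, L) = 1 + r
1/(m(14, 83) + 8867) = 1/((1 + 14) + 8867) = 1/(15 + 8867) = 1/8882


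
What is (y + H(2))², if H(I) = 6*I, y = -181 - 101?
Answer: 72900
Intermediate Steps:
y = -282
(y + H(2))² = (-282 + 6*2)² = (-282 + 12)² = (-270)² = 72900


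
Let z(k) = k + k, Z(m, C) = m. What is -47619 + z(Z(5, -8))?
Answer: -47609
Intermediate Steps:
z(k) = 2*k
-47619 + z(Z(5, -8)) = -47619 + 2*5 = -47619 + 10 = -47609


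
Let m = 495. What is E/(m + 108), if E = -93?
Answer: -31/201 ≈ -0.15423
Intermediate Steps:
E/(m + 108) = -93/(495 + 108) = -93/603 = (1/603)*(-93) = -31/201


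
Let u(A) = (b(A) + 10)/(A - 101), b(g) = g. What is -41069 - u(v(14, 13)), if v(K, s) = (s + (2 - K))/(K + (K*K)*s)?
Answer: -10627029888/258761 ≈ -41069.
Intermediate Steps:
v(K, s) = (2 + s - K)/(K + s*K**2) (v(K, s) = (2 + s - K)/(K + K**2*s) = (2 + s - K)/(K + s*K**2))
u(A) = (10 + A)/(-101 + A) (u(A) = (A + 10)/(A - 101) = (10 + A)/(-101 + A))
-41069 - u(v(14, 13)) = -41069 - (10 + (2 + 13 - 1*14)/(14*(1 + 14*13)))/(-101 + (2 + 13 - 1*14)/(14*(1 + 14*13))) = -41069 - (10 + (2 + 13 - 14)/(14*(1 + 182)))/(-101 + (2 + 13 - 14)/(14*(1 + 182))) = -41069 - (10 + (1/14)*1/183)/(-101 + (1/14)*1/183) = -41069 - (10 + (1/14)*(1/183)*1)/(-101 + (1/14)*(1/183)*1) = -41069 - (10 + 1/2562)/(-101 + 1/2562) = -41069 - 25621/((-258761/2562)*2562) = -41069 - (-2562)*25621/(258761*2562) = -41069 - 1*(-25621/258761) = -41069 + 25621/258761 = -10627029888/258761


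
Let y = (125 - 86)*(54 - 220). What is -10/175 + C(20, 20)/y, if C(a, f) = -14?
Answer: -6229/113295 ≈ -0.054980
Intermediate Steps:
y = -6474 (y = 39*(-166) = -6474)
-10/175 + C(20, 20)/y = -10/175 - 14/(-6474) = -10*1/175 - 14*(-1/6474) = -2/35 + 7/3237 = -6229/113295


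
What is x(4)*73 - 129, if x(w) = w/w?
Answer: -56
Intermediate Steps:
x(w) = 1
x(4)*73 - 129 = 1*73 - 129 = 73 - 129 = -56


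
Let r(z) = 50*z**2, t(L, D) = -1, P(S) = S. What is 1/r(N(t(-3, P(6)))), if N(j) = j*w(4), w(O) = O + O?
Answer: 1/3200 ≈ 0.00031250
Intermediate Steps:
w(O) = 2*O
N(j) = 8*j (N(j) = j*(2*4) = j*8 = 8*j)
1/r(N(t(-3, P(6)))) = 1/(50*(8*(-1))**2) = 1/(50*(-8)**2) = 1/(50*64) = 1/3200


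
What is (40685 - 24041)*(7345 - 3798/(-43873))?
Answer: 73473224124/601 ≈ 1.2225e+8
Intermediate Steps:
(40685 - 24041)*(7345 - 3798/(-43873)) = 16644*(7345 - 3798*(-1/43873)) = 16644*(7345 + 3798/43873) = 16644*(322250983/43873) = 73473224124/601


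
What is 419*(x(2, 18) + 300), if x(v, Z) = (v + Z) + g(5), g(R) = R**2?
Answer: 144555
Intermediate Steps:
x(v, Z) = 25 + Z + v (x(v, Z) = (v + Z) + 5**2 = (Z + v) + 25 = 25 + Z + v)
419*(x(2, 18) + 300) = 419*((25 + 18 + 2) + 300) = 419*(45 + 300) = 419*345 = 144555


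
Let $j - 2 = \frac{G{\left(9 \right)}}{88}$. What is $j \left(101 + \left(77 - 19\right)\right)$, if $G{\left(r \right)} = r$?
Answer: $\frac{29415}{88} \approx 334.26$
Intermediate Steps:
$j = \frac{185}{88}$ ($j = 2 + \frac{9}{88} = \frac{185}{88} \approx 2.1023$)
$j \left(101 + \left(77 - 19\right)\right) = \frac{185 \left(101 + \left(77 - 19\right)\right)}{88} = \frac{185 \left(101 + 58\right)}{88} = \frac{185}{88} \cdot 159 = \frac{29415}{88}$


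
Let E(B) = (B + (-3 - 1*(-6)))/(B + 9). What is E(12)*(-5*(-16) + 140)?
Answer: 1100/7 ≈ 157.14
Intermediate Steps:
E(B) = (3 + B)/(9 + B) (E(B) = (B + (-3 + 6))/(9 + B) = (B + 3)/(9 + B) = (3 + B)/(9 + B))
E(12)*(-5*(-16) + 140) = ((3 + 12)/(9 + 12))*(-5*(-16) + 140) = (15/21)*(80 + 140) = ((1/21)*15)*220 = (5/7)*220 = 1100/7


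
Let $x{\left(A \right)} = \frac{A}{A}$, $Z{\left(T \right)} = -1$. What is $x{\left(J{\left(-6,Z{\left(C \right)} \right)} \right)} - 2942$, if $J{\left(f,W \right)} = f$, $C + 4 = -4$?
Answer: $-2941$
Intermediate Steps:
$C = -8$ ($C = -4 - 4 = -8$)
$x{\left(A \right)} = 1$
$x{\left(J{\left(-6,Z{\left(C \right)} \right)} \right)} - 2942 = 1 - 2942 = -2941$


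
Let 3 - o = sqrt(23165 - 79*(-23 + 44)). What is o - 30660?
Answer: -30657 - sqrt(21506) ≈ -30804.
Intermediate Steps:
o = 3 - sqrt(21506) (o = 3 - sqrt(23165 - 79*(-23 + 44)) = 3 - sqrt(23165 - 79*21) = 3 - sqrt(23165 - 1659) = 3 - sqrt(21506) ≈ -143.65)
o - 30660 = (3 - sqrt(21506)) - 30660 = -30657 - sqrt(21506)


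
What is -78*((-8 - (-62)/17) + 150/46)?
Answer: 33306/391 ≈ 85.182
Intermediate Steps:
-78*((-8 - (-62)/17) + 150/46) = -78*((-8 - (-62)/17) + 150*(1/46)) = -78*((-8 - 1*(-62/17)) + 75/23) = -78*((-8 + 62/17) + 75/23) = -78*(-74/17 + 75/23) = -78*(-427/391) = 33306/391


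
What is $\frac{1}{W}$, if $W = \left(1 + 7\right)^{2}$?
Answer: $\frac{1}{64} \approx 0.015625$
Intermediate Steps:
$W = 64$ ($W = 8^{2} = 64$)
$\frac{1}{W} = \frac{1}{64}$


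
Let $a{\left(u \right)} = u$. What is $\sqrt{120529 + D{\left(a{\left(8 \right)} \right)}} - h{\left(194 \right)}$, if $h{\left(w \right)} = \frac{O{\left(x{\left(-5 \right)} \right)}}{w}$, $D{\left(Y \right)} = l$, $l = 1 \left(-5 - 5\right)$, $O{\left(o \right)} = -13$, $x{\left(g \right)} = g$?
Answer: $\frac{13}{194} + 3 \sqrt{13391} \approx 347.23$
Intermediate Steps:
$l = -10$ ($l = 1 \left(-10\right) = -10$)
$D{\left(Y \right)} = -10$
$h{\left(w \right)} = - \frac{13}{w}$
$\sqrt{120529 + D{\left(a{\left(8 \right)} \right)}} - h{\left(194 \right)} = \sqrt{120529 - 10} - - \frac{13}{194} = \sqrt{120519} - \left(-13\right) \frac{1}{194} = 3 \sqrt{13391} - - \frac{13}{194} = 3 \sqrt{13391} + \frac{13}{194} = \frac{13}{194} + 3 \sqrt{13391}$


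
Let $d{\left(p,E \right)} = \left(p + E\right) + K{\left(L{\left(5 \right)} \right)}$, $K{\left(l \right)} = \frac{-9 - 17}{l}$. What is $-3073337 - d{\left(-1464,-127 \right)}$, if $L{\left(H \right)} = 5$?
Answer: $- \frac{15358704}{5} \approx -3.0717 \cdot 10^{6}$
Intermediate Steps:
$K{\left(l \right)} = - \frac{26}{l}$
$d{\left(p,E \right)} = - \frac{26}{5} + E + p$ ($d{\left(p,E \right)} = \left(p + E\right) - \frac{26}{5} = \left(E + p\right) - \frac{26}{5} = - \frac{26}{5} + E + p$)
$-3073337 - d{\left(-1464,-127 \right)} = -3073337 - \left(- \frac{26}{5} - 127 - 1464\right) = -3073337 - - \frac{7981}{5} = -3073337 + \frac{7981}{5} = - \frac{15358704}{5}$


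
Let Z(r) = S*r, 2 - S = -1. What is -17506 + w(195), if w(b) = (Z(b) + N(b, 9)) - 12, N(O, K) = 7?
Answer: -16926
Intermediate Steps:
S = 3 (S = 2 - 1*(-1) = 2 + 1 = 3)
Z(r) = 3*r
w(b) = -5 + 3*b (w(b) = (3*b + 7) - 12 = (7 + 3*b) - 12 = -5 + 3*b)
-17506 + w(195) = -17506 + (-5 + 3*195) = -17506 + (-5 + 585) = -17506 + 580 = -16926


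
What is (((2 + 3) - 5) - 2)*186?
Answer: -372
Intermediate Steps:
(((2 + 3) - 5) - 2)*186 = ((5 - 5) - 2)*186 = (0 - 2)*186 = -2*186 = -372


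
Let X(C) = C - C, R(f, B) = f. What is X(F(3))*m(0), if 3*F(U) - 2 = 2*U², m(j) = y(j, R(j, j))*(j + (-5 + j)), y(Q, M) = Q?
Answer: 0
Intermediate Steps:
m(j) = j*(-5 + 2*j) (m(j) = j*(j + (-5 + j)) = j*(-5 + 2*j))
F(U) = ⅔ + 2*U²/3 (F(U) = ⅔ + (2*U²)/3 = ⅔ + 2*U²/3)
X(C) = 0
X(F(3))*m(0) = 0*(0*(-5 + 2*0)) = 0*(0*(-5 + 0)) = 0*(0*(-5)) = 0*0 = 0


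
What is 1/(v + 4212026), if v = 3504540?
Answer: 1/7716566 ≈ 1.2959e-7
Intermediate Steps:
1/(v + 4212026) = 1/(3504540 + 4212026) = 1/7716566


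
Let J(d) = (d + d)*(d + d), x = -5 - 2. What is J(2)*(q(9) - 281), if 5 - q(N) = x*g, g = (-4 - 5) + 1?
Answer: -5312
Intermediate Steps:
x = -7
g = -8 (g = -9 + 1 = -8)
q(N) = -51 (q(N) = 5 - (-7)*(-8) = 5 - 1*56 = 5 - 56 = -51)
J(d) = 4*d² (J(d) = (2*d)*(2*d) = 4*d²)
J(2)*(q(9) - 281) = (4*2²)*(-51 - 281) = (4*4)*(-332) = 16*(-332) = -5312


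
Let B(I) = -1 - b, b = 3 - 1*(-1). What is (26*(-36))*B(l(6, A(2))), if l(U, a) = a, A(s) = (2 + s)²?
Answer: 4680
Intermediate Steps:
b = 4 (b = 3 + 1 = 4)
B(I) = -5 (B(I) = -1 - 1*4 = -1 - 4 = -5)
(26*(-36))*B(l(6, A(2))) = (26*(-36))*(-5) = -936*(-5) = 4680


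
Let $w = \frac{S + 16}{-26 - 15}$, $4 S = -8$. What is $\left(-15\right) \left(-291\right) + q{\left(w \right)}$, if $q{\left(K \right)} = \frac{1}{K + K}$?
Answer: $\frac{122179}{28} \approx 4363.5$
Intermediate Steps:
$S = -2$ ($S = \frac{1}{4} \left(-8\right) = -2$)
$w = - \frac{14}{41}$ ($w = \frac{-2 + 16}{-26 - 15} = \frac{14}{-26 - 15} = \frac{14}{-41} = 14 \left(- \frac{1}{41}\right) = - \frac{14}{41} \approx -0.34146$)
$q{\left(K \right)} = \frac{1}{2 K}$
$\left(-15\right) \left(-291\right) + q{\left(w \right)} = \left(-15\right) \left(-291\right) + \frac{1}{2 \left(- \frac{14}{41}\right)} = 4365 + \frac{1}{2} \left(- \frac{41}{14}\right) = 4365 - \frac{41}{28} = \frac{122179}{28}$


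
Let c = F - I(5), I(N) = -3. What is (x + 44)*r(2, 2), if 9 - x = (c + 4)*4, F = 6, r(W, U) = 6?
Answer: 6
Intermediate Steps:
c = 9 (c = 6 - 1*(-3) = 6 + 3 = 9)
x = -43 (x = 9 - (9 + 4)*4 = 9 - 13*4 = 9 - 1*52 = 9 - 52 = -43)
(x + 44)*r(2, 2) = (-43 + 44)*6 = 1*6 = 6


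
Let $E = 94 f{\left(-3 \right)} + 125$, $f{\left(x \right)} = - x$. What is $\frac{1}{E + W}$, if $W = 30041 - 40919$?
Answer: $- \frac{1}{10471} \approx -9.5502 \cdot 10^{-5}$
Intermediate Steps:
$W = -10878$ ($W = 30041 - 40919 = -10878$)
$E = 407$ ($E = 94 \left(\left(-1\right) \left(-3\right)\right) + 125 = 94 \cdot 3 + 125 = 282 + 125 = 407$)
$\frac{1}{E + W} = \frac{1}{407 - 10878} = \frac{1}{-10471} = - \frac{1}{10471}$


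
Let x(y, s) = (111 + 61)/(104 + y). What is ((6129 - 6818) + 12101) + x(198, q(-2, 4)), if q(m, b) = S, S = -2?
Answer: 1723298/151 ≈ 11413.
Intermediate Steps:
q(m, b) = -2
x(y, s) = 172/(104 + y)
((6129 - 6818) + 12101) + x(198, q(-2, 4)) = ((6129 - 6818) + 12101) + 172/(104 + 198) = (-689 + 12101) + 172/302 = 11412 + 172*(1/302) = 11412 + 86/151 = 1723298/151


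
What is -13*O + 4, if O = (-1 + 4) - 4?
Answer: 17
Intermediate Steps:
O = -1 (O = 3 - 4 = -1)
-13*O + 4 = -13*(-1) + 4 = 13 + 4 = 17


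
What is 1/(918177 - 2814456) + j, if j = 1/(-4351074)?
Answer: -42499/56128233018 ≈ -7.5718e-7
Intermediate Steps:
j = -1/4351074 ≈ -2.2983e-7
1/(918177 - 2814456) + j = 1/(918177 - 2814456) - 1/4351074 = 1/(-1896279) - 1/4351074 = -1/1896279 - 1/4351074 = -42499/56128233018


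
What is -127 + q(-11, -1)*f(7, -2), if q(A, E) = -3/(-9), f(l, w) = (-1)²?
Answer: -380/3 ≈ -126.67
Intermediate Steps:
f(l, w) = 1
q(A, E) = ⅓ (q(A, E) = -3*(-⅑) = ⅓)
-127 + q(-11, -1)*f(7, -2) = -127 + (⅓)*1 = -127 + ⅓ = -380/3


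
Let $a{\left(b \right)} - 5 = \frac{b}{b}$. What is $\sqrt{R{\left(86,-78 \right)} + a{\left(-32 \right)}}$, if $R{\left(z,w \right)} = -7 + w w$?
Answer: $\sqrt{6083} \approx 77.994$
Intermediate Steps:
$R{\left(z,w \right)} = -7 + w^{2}$
$a{\left(b \right)} = 6$ ($a{\left(b \right)} = 5 + \frac{b}{b} = 5 + 1 = 6$)
$\sqrt{R{\left(86,-78 \right)} + a{\left(-32 \right)}} = \sqrt{\left(-7 + \left(-78\right)^{2}\right) + 6} = \sqrt{\left(-7 + 6084\right) + 6} = \sqrt{6077 + 6} = \sqrt{6083}$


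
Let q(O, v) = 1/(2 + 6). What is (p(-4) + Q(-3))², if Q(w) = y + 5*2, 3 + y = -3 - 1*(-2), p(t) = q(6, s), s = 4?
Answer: 2401/64 ≈ 37.516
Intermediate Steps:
q(O, v) = ⅛ (q(O, v) = 1/8 = ⅛)
p(t) = ⅛
y = -4 (y = -3 + (-3 - 1*(-2)) = -3 + (-3 + 2) = -3 - 1 = -4)
Q(w) = 6 (Q(w) = -4 + 5*2 = -4 + 10 = 6)
(p(-4) + Q(-3))² = (⅛ + 6)² = (49/8)² = 2401/64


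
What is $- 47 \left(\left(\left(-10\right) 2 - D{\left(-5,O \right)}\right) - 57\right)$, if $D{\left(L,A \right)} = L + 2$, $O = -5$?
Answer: $3478$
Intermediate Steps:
$D{\left(L,A \right)} = 2 + L$
$- 47 \left(\left(\left(-10\right) 2 - D{\left(-5,O \right)}\right) - 57\right) = - 47 \left(\left(\left(-10\right) 2 - \left(2 - 5\right)\right) - 57\right) = - 47 \left(\left(-20 - -3\right) - 57\right) = - 47 \left(\left(-20 + 3\right) - 57\right) = - 47 \left(-17 - 57\right) = \left(-47\right) \left(-74\right) = 3478$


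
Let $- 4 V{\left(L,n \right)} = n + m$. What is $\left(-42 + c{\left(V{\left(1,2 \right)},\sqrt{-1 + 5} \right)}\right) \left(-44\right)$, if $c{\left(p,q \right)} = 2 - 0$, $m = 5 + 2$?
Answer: $1760$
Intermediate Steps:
$m = 7$
$V{\left(L,n \right)} = - \frac{7}{4} - \frac{n}{4}$ ($V{\left(L,n \right)} = - \frac{n + 7}{4} = - \frac{7 + n}{4} = - \frac{7}{4} - \frac{n}{4}$)
$c{\left(p,q \right)} = 2$ ($c{\left(p,q \right)} = 2 + 0 = 2$)
$\left(-42 + c{\left(V{\left(1,2 \right)},\sqrt{-1 + 5} \right)}\right) \left(-44\right) = \left(-42 + 2\right) \left(-44\right) = \left(-40\right) \left(-44\right) = 1760$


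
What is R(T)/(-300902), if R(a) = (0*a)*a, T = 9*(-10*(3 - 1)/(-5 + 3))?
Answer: 0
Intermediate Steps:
T = 90 (T = 9*(-20/(-2)) = 9*(-20*(-1)/2) = 9*(-10*(-1)) = 9*10 = 90)
R(a) = 0 (R(a) = 0*a = 0)
R(T)/(-300902) = 0/(-300902) = 0*(-1/300902) = 0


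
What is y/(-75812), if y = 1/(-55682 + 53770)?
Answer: 1/144952544 ≈ 6.8988e-9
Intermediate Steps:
y = -1/1912 (y = 1/(-1912) = -1/1912 ≈ -0.00052301)
y/(-75812) = -1/1912/(-75812) = -1/1912*(-1/75812) = 1/144952544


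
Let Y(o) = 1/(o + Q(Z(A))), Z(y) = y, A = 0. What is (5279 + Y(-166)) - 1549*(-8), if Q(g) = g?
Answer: 2933385/166 ≈ 17671.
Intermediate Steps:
Y(o) = 1/o (Y(o) = 1/(o + 0) = 1/o)
(5279 + Y(-166)) - 1549*(-8) = (5279 + 1/(-166)) - 1549*(-8) = (5279 - 1/166) + 12392 = 876313/166 + 12392 = 2933385/166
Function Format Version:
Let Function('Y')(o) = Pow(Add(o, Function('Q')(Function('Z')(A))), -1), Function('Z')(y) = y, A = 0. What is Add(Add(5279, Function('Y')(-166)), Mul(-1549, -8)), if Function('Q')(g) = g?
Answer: Rational(2933385, 166) ≈ 17671.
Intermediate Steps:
Function('Y')(o) = Pow(o, -1) (Function('Y')(o) = Pow(Add(o, 0), -1) = Pow(o, -1))
Add(Add(5279, Function('Y')(-166)), Mul(-1549, -8)) = Add(Add(5279, Pow(-166, -1)), Mul(-1549, -8)) = Add(Add(5279, Rational(-1, 166)), 12392) = Add(Rational(876313, 166), 12392) = Rational(2933385, 166)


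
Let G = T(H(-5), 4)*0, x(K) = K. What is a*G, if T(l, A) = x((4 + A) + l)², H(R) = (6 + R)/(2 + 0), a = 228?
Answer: 0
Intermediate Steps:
H(R) = 3 + R/2 (H(R) = (6 + R)/2 = (6 + R)*(½) = 3 + R/2)
T(l, A) = (4 + A + l)² (T(l, A) = ((4 + A) + l)² = (4 + A + l)²)
G = 0 (G = (4 + 4 + (3 + (½)*(-5)))²*0 = (4 + 4 + (3 - 5/2))²*0 = (4 + 4 + ½)²*0 = (17/2)²*0 = (289/4)*0 = 0)
a*G = 228*0 = 0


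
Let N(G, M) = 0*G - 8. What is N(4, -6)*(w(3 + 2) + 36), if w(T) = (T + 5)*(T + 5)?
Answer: -1088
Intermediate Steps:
N(G, M) = -8 (N(G, M) = 0 - 8 = -8)
w(T) = (5 + T)**2 (w(T) = (5 + T)*(5 + T) = (5 + T)**2)
N(4, -6)*(w(3 + 2) + 36) = -8*((5 + (3 + 2))**2 + 36) = -8*((5 + 5)**2 + 36) = -8*(10**2 + 36) = -8*(100 + 36) = -8*136 = -1088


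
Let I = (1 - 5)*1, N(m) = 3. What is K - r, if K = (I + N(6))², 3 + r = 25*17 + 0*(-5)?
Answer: -421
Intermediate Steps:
I = -4 (I = -4*1 = -4)
r = 422 (r = -3 + (25*17 + 0*(-5)) = -3 + (425 + 0) = -3 + 425 = 422)
K = 1 (K = (-4 + 3)² = (-1)² = 1)
K - r = 1 - 1*422 = 1 - 422 = -421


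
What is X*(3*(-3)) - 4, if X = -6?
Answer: 50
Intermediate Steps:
X*(3*(-3)) - 4 = -18*(-3) - 4 = -6*(-9) - 4 = 54 - 4 = 50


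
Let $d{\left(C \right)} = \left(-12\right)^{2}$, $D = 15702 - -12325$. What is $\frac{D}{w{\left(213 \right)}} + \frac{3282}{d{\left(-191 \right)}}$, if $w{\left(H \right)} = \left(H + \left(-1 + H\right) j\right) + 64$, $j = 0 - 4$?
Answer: $- \frac{360311}{13704} \approx -26.292$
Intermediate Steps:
$j = -4$ ($j = 0 - 4 = -4$)
$D = 28027$ ($D = 15702 + 12325 = 28027$)
$d{\left(C \right)} = 144$
$w{\left(H \right)} = 68 - 3 H$ ($w{\left(H \right)} = \left(H + \left(-1 + H\right) \left(-4\right)\right) + 64 = \left(H - \left(-4 + 4 H\right)\right) + 64 = \left(4 - 3 H\right) + 64 = 68 - 3 H$)
$\frac{D}{w{\left(213 \right)}} + \frac{3282}{d{\left(-191 \right)}} = \frac{28027}{68 - 639} + \frac{3282}{144} = \frac{28027}{68 - 639} + 3282 \cdot \frac{1}{144} = \frac{28027}{-571} + \frac{547}{24} = 28027 \left(- \frac{1}{571}\right) + \frac{547}{24} = - \frac{28027}{571} + \frac{547}{24} = - \frac{360311}{13704}$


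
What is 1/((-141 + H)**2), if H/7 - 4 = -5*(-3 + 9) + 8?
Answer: 1/71289 ≈ 1.4027e-5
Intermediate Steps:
H = -126 (H = 28 + 7*(-5*(-3 + 9) + 8) = 28 + 7*(-5*6 + 8) = 28 + 7*(-30 + 8) = 28 + 7*(-22) = 28 - 154 = -126)
1/((-141 + H)**2) = 1/((-141 - 126)**2) = 1/((-267)**2) = 1/71289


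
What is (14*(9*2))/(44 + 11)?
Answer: 252/55 ≈ 4.5818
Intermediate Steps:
(14*(9*2))/(44 + 11) = (14*18)/55 = 252*(1/55) = 252/55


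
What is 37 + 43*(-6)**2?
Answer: 1585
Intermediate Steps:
37 + 43*(-6)**2 = 37 + 43*36 = 37 + 1548 = 1585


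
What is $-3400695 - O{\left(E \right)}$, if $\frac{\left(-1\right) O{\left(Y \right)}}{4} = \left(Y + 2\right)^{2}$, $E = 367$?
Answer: $-2856051$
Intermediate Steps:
$O{\left(Y \right)} = - 4 \left(2 + Y\right)^{2}$ ($O{\left(Y \right)} = - 4 \left(Y + 2\right)^{2} = - 4 \left(2 + Y\right)^{2}$)
$-3400695 - O{\left(E \right)} = -3400695 - - 4 \left(2 + 367\right)^{2} = -3400695 - - 4 \cdot 369^{2} = -3400695 - \left(-4\right) 136161 = -3400695 - -544644 = -3400695 + 544644 = -2856051$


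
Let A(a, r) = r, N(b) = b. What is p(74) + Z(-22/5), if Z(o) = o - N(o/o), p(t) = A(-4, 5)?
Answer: -⅖ ≈ -0.40000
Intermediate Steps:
p(t) = 5
Z(o) = -1 + o (Z(o) = o - o/o = o - 1*1 = o - 1 = -1 + o)
p(74) + Z(-22/5) = 5 + (-1 - 22/5) = 5 - 27/5 = -⅖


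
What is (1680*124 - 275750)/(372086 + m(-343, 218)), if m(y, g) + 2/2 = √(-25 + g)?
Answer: -12544845775/69223623516 + 33715*√193/69223623516 ≈ -0.18122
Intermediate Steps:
m(y, g) = -1 + √(-25 + g)
(1680*124 - 275750)/(372086 + m(-343, 218)) = (1680*124 - 275750)/(372086 + (-1 + √(-25 + 218))) = (208320 - 275750)/(372086 + (-1 + √193)) = -67430/(372085 + √193)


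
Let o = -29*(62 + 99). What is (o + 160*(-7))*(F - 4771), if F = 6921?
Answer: -12446350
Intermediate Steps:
o = -4669 (o = -29*161 = -4669)
(o + 160*(-7))*(F - 4771) = (-4669 + 160*(-7))*(6921 - 4771) = (-4669 - 1120)*2150 = -5789*2150 = -12446350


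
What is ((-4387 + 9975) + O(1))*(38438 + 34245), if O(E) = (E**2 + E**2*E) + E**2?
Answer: 406370653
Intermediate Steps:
O(E) = E**3 + 2*E**2 (O(E) = (E**2 + E**3) + E**2 = E**3 + 2*E**2)
((-4387 + 9975) + O(1))*(38438 + 34245) = ((-4387 + 9975) + 1**2*(2 + 1))*(38438 + 34245) = (5588 + 1*3)*72683 = (5588 + 3)*72683 = 5591*72683 = 406370653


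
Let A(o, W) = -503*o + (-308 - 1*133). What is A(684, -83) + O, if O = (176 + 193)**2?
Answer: -208332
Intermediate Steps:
A(o, W) = -441 - 503*o (A(o, W) = -503*o + (-308 - 133) = -503*o - 441 = -441 - 503*o)
O = 136161 (O = 369**2 = 136161)
A(684, -83) + O = (-441 - 503*684) + 136161 = (-441 - 344052) + 136161 = -344493 + 136161 = -208332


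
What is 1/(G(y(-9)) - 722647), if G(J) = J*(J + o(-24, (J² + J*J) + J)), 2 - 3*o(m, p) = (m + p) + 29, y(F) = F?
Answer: -1/722098 ≈ -1.3849e-6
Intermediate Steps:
o(m, p) = -9 - m/3 - p/3 (o(m, p) = ⅔ - ((m + p) + 29)/3 = ⅔ - (29 + m + p)/3 = ⅔ + (-29/3 - m/3 - p/3) = -9 - m/3 - p/3)
G(J) = J*(-1 - 2*J²/3 + 2*J/3) (G(J) = J*(J + (-9 - ⅓*(-24) - ((J² + J*J) + J)/3)) = J*(J + (-9 + 8 - ((J² + J²) + J)/3)) = J*(J + (-9 + 8 - (2*J² + J)/3)) = J*(J + (-9 + 8 - (J + 2*J²)/3)) = J*(J + (-9 + 8 + (-2*J²/3 - J/3))) = J*(J + (-1 - 2*J²/3 - J/3)) = J*(-1 - 2*J²/3 + 2*J/3))
1/(G(y(-9)) - 722647) = 1/((⅓)*(-9)*(-3 - 2*(-9)² + 2*(-9)) - 722647) = 1/((⅓)*(-9)*(-3 - 2*81 - 18) - 722647) = 1/((⅓)*(-9)*(-3 - 162 - 18) - 722647) = 1/((⅓)*(-9)*(-183) - 722647) = 1/(549 - 722647) = 1/(-722098) = -1/722098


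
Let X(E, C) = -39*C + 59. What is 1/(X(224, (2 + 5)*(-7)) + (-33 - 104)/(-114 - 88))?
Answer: 202/398077 ≈ 0.00050744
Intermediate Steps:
X(E, C) = 59 - 39*C
1/(X(224, (2 + 5)*(-7)) + (-33 - 104)/(-114 - 88)) = 1/((59 - 39*(2 + 5)*(-7)) + (-33 - 104)/(-114 - 88)) = 1/((59 - 273*(-7)) - 137/(-202)) = 1/((59 - 39*(-49)) - 137*(-1/202)) = 1/((59 + 1911) + 137/202) = 1/(1970 + 137/202) = 1/(398077/202) = 202/398077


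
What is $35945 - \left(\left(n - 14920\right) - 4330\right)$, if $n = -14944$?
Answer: $70139$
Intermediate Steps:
$35945 - \left(\left(n - 14920\right) - 4330\right) = 35945 - \left(\left(-14944 - 14920\right) - 4330\right) = 35945 - \left(-29864 - 4330\right) = 35945 - -34194 = 35945 + 34194 = 70139$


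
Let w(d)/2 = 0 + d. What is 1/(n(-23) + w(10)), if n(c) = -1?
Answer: 1/19 ≈ 0.052632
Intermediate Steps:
w(d) = 2*d (w(d) = 2*(0 + d) = 2*d)
1/(n(-23) + w(10)) = 1/(-1 + 2*10) = 1/(-1 + 20) = 1/19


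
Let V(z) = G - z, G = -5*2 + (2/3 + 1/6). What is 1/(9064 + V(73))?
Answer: 6/53891 ≈ 0.00011134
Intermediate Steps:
G = -55/6 (G = -10 + (2*(1/3) + 1*(1/6)) = -10 + (2/3 + 1/6) = -10 + 5/6 = -55/6 ≈ -9.1667)
V(z) = -55/6 - z
1/(9064 + V(73)) = 1/(9064 + (-55/6 - 1*73)) = 1/(9064 + (-55/6 - 73)) = 1/(9064 - 493/6) = 1/(53891/6) = 6/53891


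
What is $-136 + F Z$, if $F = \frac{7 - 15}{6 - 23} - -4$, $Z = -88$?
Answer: $- \frac{9000}{17} \approx -529.41$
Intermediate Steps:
$F = \frac{76}{17}$ ($F = - \frac{8}{-17} + 4 = \left(-8\right) \left(- \frac{1}{17}\right) + 4 = \frac{8}{17} + 4 = \frac{76}{17} \approx 4.4706$)
$-136 + F Z = -136 + \frac{76}{17} \left(-88\right) = -136 - \frac{6688}{17} = - \frac{9000}{17}$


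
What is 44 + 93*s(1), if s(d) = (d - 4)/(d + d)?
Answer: -191/2 ≈ -95.500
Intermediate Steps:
s(d) = (-4 + d)/(2*d) (s(d) = (-4 + d)/((2*d)) = (-4 + d)*(1/(2*d)) = (-4 + d)/(2*d))
44 + 93*s(1) = 44 + 93*((½)*(-4 + 1)/1) = 44 + 93*((½)*1*(-3)) = 44 + 93*(-3/2) = 44 - 279/2 = -191/2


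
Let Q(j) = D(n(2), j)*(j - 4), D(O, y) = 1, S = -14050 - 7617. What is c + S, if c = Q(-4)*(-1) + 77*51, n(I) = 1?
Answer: -17732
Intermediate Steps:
S = -21667
Q(j) = -4 + j (Q(j) = 1*(j - 4) = 1*(-4 + j) = -4 + j)
c = 3935 (c = (-4 - 4)*(-1) + 77*51 = -8*(-1) + 3927 = 8 + 3927 = 3935)
c + S = 3935 - 21667 = -17732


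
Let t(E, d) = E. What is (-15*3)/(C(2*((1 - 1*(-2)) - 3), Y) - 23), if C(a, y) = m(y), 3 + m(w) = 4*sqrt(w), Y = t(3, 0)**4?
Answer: -9/2 ≈ -4.5000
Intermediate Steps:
Y = 81 (Y = 3**4 = 81)
m(w) = -3 + 4*sqrt(w)
C(a, y) = -3 + 4*sqrt(y)
(-15*3)/(C(2*((1 - 1*(-2)) - 3), Y) - 23) = (-15*3)/((-3 + 4*sqrt(81)) - 23) = -45/((-3 + 4*9) - 23) = -45/((-3 + 36) - 23) = -45/(33 - 23) = -45/10 = -45*1/10 = -9/2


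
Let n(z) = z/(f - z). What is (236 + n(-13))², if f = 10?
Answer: 29322225/529 ≈ 55430.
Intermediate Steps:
n(z) = z/(10 - z)
(236 + n(-13))² = (236 - 1*(-13)/(-10 - 13))² = (236 - 1*(-13)/(-23))² = (236 - 1*(-13)*(-1/23))² = (236 - 13/23)² = (5415/23)² = 29322225/529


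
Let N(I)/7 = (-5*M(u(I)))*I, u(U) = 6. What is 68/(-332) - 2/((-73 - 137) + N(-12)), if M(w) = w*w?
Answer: -126818/618765 ≈ -0.20495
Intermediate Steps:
M(w) = w**2
N(I) = -1260*I (N(I) = 7*((-5*6**2)*I) = 7*((-5*36)*I) = 7*(-180*I) = -1260*I)
68/(-332) - 2/((-73 - 137) + N(-12)) = 68/(-332) - 2/((-73 - 137) - 1260*(-12)) = 68*(-1/332) - 2/(-210 + 15120) = -17/83 - 2/14910 = -17/83 - 2*1/14910 = -17/83 - 1/7455 = -126818/618765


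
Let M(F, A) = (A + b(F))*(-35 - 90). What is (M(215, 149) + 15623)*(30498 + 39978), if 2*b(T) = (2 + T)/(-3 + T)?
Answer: -22904224287/106 ≈ -2.1608e+8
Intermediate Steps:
b(T) = (2 + T)/(2*(-3 + T)) (b(T) = ((2 + T)/(-3 + T))/2 = (2 + T)/(2*(-3 + T)))
M(F, A) = -125*A - 125*(2 + F)/(2*(-3 + F)) (M(F, A) = (A + (2 + F)/(2*(-3 + F)))*(-35 - 90) = (A + (2 + F)/(2*(-3 + F)))*(-125) = -125*A - 125*(2 + F)/(2*(-3 + F)))
(M(215, 149) + 15623)*(30498 + 39978) = (125*(-2 - 1*215 - 2*149*(-3 + 215))/(2*(-3 + 215)) + 15623)*(30498 + 39978) = ((125/2)*(-2 - 215 - 2*149*212)/212 + 15623)*70476 = ((125/2)*(1/212)*(-2 - 215 - 63176) + 15623)*70476 = ((125/2)*(1/212)*(-63393) + 15623)*70476 = (-7924125/424 + 15623)*70476 = -1299973/424*70476 = -22904224287/106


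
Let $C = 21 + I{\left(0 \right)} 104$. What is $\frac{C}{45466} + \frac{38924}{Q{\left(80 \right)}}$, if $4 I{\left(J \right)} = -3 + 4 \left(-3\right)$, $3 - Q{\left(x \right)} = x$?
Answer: $- \frac{1769746997}{3500882} \approx -505.51$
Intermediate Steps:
$Q{\left(x \right)} = 3 - x$
$I{\left(J \right)} = - \frac{15}{4}$ ($I{\left(J \right)} = \frac{-3 + 4 \left(-3\right)}{4} = \frac{-3 - 12}{4} = \frac{1}{4} \left(-15\right) = - \frac{15}{4}$)
$C = -369$ ($C = 21 - 390 = -369$)
$\frac{C}{45466} + \frac{38924}{Q{\left(80 \right)}} = - \frac{369}{45466} + \frac{38924}{3 - 80} = \left(-369\right) \frac{1}{45466} + \frac{38924}{3 - 80} = - \frac{369}{45466} + \frac{38924}{-77} = - \frac{369}{45466} + 38924 \left(- \frac{1}{77}\right) = - \frac{369}{45466} - \frac{38924}{77} = - \frac{1769746997}{3500882}$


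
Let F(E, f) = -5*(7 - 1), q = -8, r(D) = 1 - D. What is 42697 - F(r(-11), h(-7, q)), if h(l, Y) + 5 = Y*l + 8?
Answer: 42727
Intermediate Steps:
h(l, Y) = 3 + Y*l (h(l, Y) = -5 + (Y*l + 8) = -5 + (8 + Y*l) = 3 + Y*l)
F(E, f) = -30 (F(E, f) = -5*6 = -30)
42697 - F(r(-11), h(-7, q)) = 42697 - 1*(-30) = 42697 + 30 = 42727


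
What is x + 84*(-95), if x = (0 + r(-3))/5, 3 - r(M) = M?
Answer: -39894/5 ≈ -7978.8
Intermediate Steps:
r(M) = 3 - M
x = 6/5 (x = (0 + (3 - 1*(-3)))/5 = (0 + (3 + 3))/5 = (0 + 6)/5 = (⅕)*6 = 6/5 ≈ 1.2000)
x + 84*(-95) = 6/5 + 84*(-95) = 6/5 - 7980 = -39894/5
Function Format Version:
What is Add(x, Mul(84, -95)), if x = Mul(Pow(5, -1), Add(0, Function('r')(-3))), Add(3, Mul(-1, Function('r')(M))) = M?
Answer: Rational(-39894, 5) ≈ -7978.8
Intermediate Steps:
Function('r')(M) = Add(3, Mul(-1, M))
x = Rational(6, 5) (x = Mul(Pow(5, -1), Add(0, Add(3, Mul(-1, -3)))) = Mul(Rational(1, 5), Add(0, Add(3, 3))) = Mul(Rational(1, 5), Add(0, 6)) = Mul(Rational(1, 5), 6) = Rational(6, 5) ≈ 1.2000)
Add(x, Mul(84, -95)) = Add(Rational(6, 5), Mul(84, -95)) = Add(Rational(6, 5), -7980) = Rational(-39894, 5)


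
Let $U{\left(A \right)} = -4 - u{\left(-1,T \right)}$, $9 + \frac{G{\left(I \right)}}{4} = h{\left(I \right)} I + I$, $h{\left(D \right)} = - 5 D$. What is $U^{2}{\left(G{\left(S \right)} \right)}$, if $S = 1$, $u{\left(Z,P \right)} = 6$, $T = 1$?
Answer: $100$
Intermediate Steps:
$G{\left(I \right)} = -36 - 20 I^{2} + 4 I$ ($G{\left(I \right)} = -36 + 4 \left(- 5 I I + I\right) = -36 + 4 \left(- 5 I^{2} + I\right) = -36 + 4 \left(I - 5 I^{2}\right) = -36 - \left(- 4 I + 20 I^{2}\right) = -36 - 20 I^{2} + 4 I$)
$U{\left(A \right)} = -10$ ($U{\left(A \right)} = -4 - 6 = -10$)
$U^{2}{\left(G{\left(S \right)} \right)} = \left(-10\right)^{2} = 100$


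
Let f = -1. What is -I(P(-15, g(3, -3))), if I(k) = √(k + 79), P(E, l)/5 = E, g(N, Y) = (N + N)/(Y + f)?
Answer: -2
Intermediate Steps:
g(N, Y) = 2*N/(-1 + Y) (g(N, Y) = (N + N)/(Y - 1) = (2*N)/(-1 + Y) = 2*N/(-1 + Y))
P(E, l) = 5*E
I(k) = √(79 + k)
-I(P(-15, g(3, -3))) = -√(79 + 5*(-15)) = -√(79 - 75) = -√4 = -1*2 = -2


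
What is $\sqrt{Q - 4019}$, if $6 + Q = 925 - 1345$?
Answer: $i \sqrt{4445} \approx 66.671 i$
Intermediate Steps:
$Q = -426$ ($Q = -6 + \left(925 - 1345\right) = -6 - 420 = -426$)
$\sqrt{Q - 4019} = \sqrt{-426 - 4019} = \sqrt{-4445} = i \sqrt{4445}$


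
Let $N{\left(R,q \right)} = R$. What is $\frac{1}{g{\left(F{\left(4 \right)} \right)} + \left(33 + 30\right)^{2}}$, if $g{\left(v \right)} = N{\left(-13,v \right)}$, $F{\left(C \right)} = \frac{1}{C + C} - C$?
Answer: $\frac{1}{3956} \approx 0.00025278$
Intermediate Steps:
$F{\left(C \right)} = \frac{1}{2 C} - C$
$g{\left(v \right)} = -13$
$\frac{1}{g{\left(F{\left(4 \right)} \right)} + \left(33 + 30\right)^{2}} = \frac{1}{-13 + \left(33 + 30\right)^{2}} = \frac{1}{-13 + 63^{2}} = \frac{1}{-13 + 3969} = \frac{1}{3956}$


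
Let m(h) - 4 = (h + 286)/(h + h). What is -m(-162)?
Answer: -293/81 ≈ -3.6173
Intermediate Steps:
m(h) = 4 + (286 + h)/(2*h) (m(h) = 4 + (h + 286)/(h + h) = 4 + (286 + h)/((2*h)) = 4 + (286 + h)*(1/(2*h)) = 4 + (286 + h)/(2*h))
-m(-162) = -(9/2 + 143/(-162)) = -(9/2 + 143*(-1/162)) = -(9/2 - 143/162) = -1*293/81 = -293/81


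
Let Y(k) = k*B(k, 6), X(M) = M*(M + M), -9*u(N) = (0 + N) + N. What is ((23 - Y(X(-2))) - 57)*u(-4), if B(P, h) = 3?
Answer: -464/9 ≈ -51.556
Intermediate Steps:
u(N) = -2*N/9 (u(N) = -((0 + N) + N)/9 = -(N + N)/9 = -2*N/9)
X(M) = 2*M² (X(M) = M*(2*M) = 2*M²)
Y(k) = 3*k (Y(k) = k*3 = 3*k)
((23 - Y(X(-2))) - 57)*u(-4) = ((23 - 3*2*(-2)²) - 57)*(-2/9*(-4)) = ((23 - 3*2*4) - 57)*(8/9) = ((23 - 3*8) - 57)*(8/9) = ((23 - 1*24) - 57)*(8/9) = ((23 - 24) - 57)*(8/9) = (-1 - 57)*(8/9) = -58*8/9 = -464/9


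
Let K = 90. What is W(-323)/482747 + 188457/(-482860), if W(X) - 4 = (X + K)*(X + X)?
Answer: -18295998459/233099216420 ≈ -0.078490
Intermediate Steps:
W(X) = 4 + 2*X*(90 + X) (W(X) = 4 + (X + 90)*(X + X) = 4 + (90 + X)*(2*X) = 4 + 2*X*(90 + X))
W(-323)/482747 + 188457/(-482860) = (4 + 2*(-323)² + 180*(-323))/482747 + 188457/(-482860) = (4 + 2*104329 - 58140)*(1/482747) + 188457*(-1/482860) = (4 + 208658 - 58140)*(1/482747) - 188457/482860 = 150522*(1/482747) - 188457/482860 = 150522/482747 - 188457/482860 = -18295998459/233099216420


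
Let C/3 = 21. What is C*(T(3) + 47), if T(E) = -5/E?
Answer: 2856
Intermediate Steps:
C = 63 (C = 3*21 = 63)
C*(T(3) + 47) = 63*(-5/3 + 47) = 63*(136/3) = 2856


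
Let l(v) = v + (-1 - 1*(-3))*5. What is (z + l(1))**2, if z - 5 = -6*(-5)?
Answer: 2116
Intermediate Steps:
l(v) = 10 + v (l(v) = v + (-1 + 3)*5 = v + 2*5 = v + 10 = 10 + v)
z = 35 (z = 5 - 6*(-5) = 5 + 30 = 35)
(z + l(1))**2 = (35 + (10 + 1))**2 = (35 + 11)**2 = 46**2 = 2116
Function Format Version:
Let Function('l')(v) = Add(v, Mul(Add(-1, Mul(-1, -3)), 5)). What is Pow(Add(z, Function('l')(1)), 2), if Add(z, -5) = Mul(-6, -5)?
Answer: 2116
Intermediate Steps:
Function('l')(v) = Add(10, v) (Function('l')(v) = Add(v, Mul(Add(-1, 3), 5)) = Add(v, Mul(2, 5)) = Add(v, 10) = Add(10, v))
z = 35 (z = Add(5, Mul(-6, -5)) = Add(5, 30) = 35)
Pow(Add(z, Function('l')(1)), 2) = Pow(Add(35, Add(10, 1)), 2) = Pow(Add(35, 11), 2) = Pow(46, 2) = 2116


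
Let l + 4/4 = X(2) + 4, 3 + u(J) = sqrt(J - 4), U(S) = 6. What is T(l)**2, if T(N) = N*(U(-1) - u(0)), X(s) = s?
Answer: 1925 - 900*I ≈ 1925.0 - 900.0*I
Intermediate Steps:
u(J) = -3 + sqrt(-4 + J) (u(J) = -3 + sqrt(J - 4) = -3 + sqrt(-4 + J))
l = 5 (l = -1 + (2 + 4) = -1 + 6 = 5)
T(N) = N*(9 - 2*I) (T(N) = N*(6 - (-3 + sqrt(-4 + 0))) = N*(6 - (-3 + sqrt(-4))) = N*(6 - (-3 + 2*I)) = N*(6 + (3 - 2*I)) = N*(9 - 2*I))
T(l)**2 = (5*(9 - 2*I))**2 = (45 - 10*I)**2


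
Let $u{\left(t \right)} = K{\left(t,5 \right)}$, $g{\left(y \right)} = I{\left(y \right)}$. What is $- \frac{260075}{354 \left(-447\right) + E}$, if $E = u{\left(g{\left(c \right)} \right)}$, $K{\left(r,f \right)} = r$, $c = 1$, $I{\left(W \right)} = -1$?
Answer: $\frac{260075}{158239} \approx 1.6436$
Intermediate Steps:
$g{\left(y \right)} = -1$
$u{\left(t \right)} = t$
$E = -1$
$- \frac{260075}{354 \left(-447\right) + E} = - \frac{260075}{354 \left(-447\right) - 1} = - \frac{260075}{-158238 - 1} = - \frac{260075}{-158239} = \left(-260075\right) \left(- \frac{1}{158239}\right) = \frac{260075}{158239}$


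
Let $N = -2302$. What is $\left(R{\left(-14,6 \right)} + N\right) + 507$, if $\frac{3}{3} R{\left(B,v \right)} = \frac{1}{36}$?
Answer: $- \frac{64619}{36} \approx -1795.0$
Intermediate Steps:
$R{\left(B,v \right)} = \frac{1}{36}$
$\left(R{\left(-14,6 \right)} + N\right) + 507 = \left(\frac{1}{36} - 2302\right) + 507 = - \frac{82871}{36} + 507 = - \frac{64619}{36}$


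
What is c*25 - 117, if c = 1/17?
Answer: -1964/17 ≈ -115.53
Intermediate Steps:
c = 1/17 ≈ 0.058824
c*25 - 117 = (1/17)*25 - 117 = 25/17 - 117 = -1964/17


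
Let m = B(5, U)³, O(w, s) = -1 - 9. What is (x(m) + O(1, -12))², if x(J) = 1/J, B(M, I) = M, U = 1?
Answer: 1560001/15625 ≈ 99.840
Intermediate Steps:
O(w, s) = -10
m = 125 (m = 5³ = 125)
x(J) = 1/J
(x(m) + O(1, -12))² = (1/125 - 10)² = (-1249/125)² = 1560001/15625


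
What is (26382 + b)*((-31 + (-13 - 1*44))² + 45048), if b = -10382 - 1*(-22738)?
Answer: 2045056496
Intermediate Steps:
b = 12356 (b = -10382 + 22738 = 12356)
(26382 + b)*((-31 + (-13 - 1*44))² + 45048) = (26382 + 12356)*((-31 + (-13 - 1*44))² + 45048) = 38738*((-31 + (-13 - 44))² + 45048) = 38738*((-31 - 57)² + 45048) = 38738*((-88)² + 45048) = 38738*(7744 + 45048) = 38738*52792 = 2045056496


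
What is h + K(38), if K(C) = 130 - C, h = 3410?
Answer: 3502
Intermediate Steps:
h + K(38) = 3410 + (130 - 1*38) = 3410 + (130 - 38) = 3410 + 92 = 3502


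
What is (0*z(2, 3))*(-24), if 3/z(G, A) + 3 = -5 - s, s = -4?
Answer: 0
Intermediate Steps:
z(G, A) = -¾ (z(G, A) = 3/(-3 + (-5 - 1*(-4))) = 3/(-3 + (-5 + 4)) = 3/(-3 - 1) = 3/(-4) = 3*(-¼) = -¾)
(0*z(2, 3))*(-24) = (0*(-¾))*(-24) = 0*(-24) = 0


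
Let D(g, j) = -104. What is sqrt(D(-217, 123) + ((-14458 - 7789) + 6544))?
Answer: I*sqrt(15807) ≈ 125.73*I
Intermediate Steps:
sqrt(D(-217, 123) + ((-14458 - 7789) + 6544)) = sqrt(-104 + ((-14458 - 7789) + 6544)) = sqrt(-104 + (-22247 + 6544)) = sqrt(-104 - 15703) = sqrt(-15807) = I*sqrt(15807)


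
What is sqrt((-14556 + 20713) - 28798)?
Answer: I*sqrt(22641) ≈ 150.47*I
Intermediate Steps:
sqrt((-14556 + 20713) - 28798) = sqrt(6157 - 28798) = sqrt(-22641) = I*sqrt(22641)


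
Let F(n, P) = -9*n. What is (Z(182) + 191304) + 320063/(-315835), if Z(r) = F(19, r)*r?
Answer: 50590761907/315835 ≈ 1.6018e+5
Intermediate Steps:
Z(r) = -171*r (Z(r) = (-9*19)*r = -171*r)
(Z(182) + 191304) + 320063/(-315835) = (-171*182 + 191304) + 320063/(-315835) = (-31122 + 191304) + 320063*(-1/315835) = 160182 - 320063/315835 = 50590761907/315835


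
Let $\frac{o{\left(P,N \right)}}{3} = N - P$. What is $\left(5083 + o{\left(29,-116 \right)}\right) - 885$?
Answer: $3763$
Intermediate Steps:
$o{\left(P,N \right)} = - 3 P + 3 N$ ($o{\left(P,N \right)} = 3 \left(N - P\right) = - 3 P + 3 N$)
$\left(5083 + o{\left(29,-116 \right)}\right) - 885 = \left(5083 + \left(\left(-3\right) 29 + 3 \left(-116\right)\right)\right) - 885 = \left(5083 - 435\right) - 885 = 4648 - 885 = 3763$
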